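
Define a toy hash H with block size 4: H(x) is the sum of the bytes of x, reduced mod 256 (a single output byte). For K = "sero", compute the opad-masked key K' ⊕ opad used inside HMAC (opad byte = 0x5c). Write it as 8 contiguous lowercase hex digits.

Key "sero" = 73 65 72 6f is exactly B = 4 bytes: K' = 73 65 72 6f.
XOR each byte with 0x5c: 73⊕5c=2f, 65⊕5c=39, 72⊕5c=2e, 6f⊕5c=33.

2f392e33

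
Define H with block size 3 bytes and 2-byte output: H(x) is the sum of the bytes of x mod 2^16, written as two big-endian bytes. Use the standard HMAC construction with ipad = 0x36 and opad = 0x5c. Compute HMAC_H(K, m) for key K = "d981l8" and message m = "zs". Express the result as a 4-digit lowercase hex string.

Key "d981l8" = 64 39 38 31 6c 38 is 6 bytes > B = 3, so hash it first: H(key) = 01 aa, then zero-pad to 3 bytes: K' = 01 aa 00.
K' ⊕ ipad = 37 9c 36.  K' ⊕ opad = 5d f6 5c.
Inner input = (K'⊕ipad) ∥ m = 37 9c 36 ∥ 7a 73.
Inner hash: sum = 55+156+54+122+115 = 502 → 01 f6.
Outer input = (K'⊕opad) ∥ inner = 5d f6 5c ∥ 01 f6.
Outer hash (tag): sum = 93+246+92+1+246 = 678 → 02 a6.

02a6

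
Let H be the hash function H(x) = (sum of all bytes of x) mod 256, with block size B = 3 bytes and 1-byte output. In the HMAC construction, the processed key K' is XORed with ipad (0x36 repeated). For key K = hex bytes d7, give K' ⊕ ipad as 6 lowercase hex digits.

e13636

Key hex bytes d7 is 1 byte ≤ B = 3; zero-pad to 3 bytes: K' = d7 00 00.
XOR each byte with 0x36: d7⊕36=e1, 00⊕36=36, 00⊕36=36.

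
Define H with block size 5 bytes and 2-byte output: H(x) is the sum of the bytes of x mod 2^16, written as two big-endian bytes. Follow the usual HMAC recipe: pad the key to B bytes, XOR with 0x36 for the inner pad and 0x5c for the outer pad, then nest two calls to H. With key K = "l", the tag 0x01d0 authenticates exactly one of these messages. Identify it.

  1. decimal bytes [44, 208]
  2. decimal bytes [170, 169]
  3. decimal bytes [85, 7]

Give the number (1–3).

1

Key "l" = 6c is 1 byte ≤ B = 5; zero-pad to 5 bytes: K' = 6c 00 00 00 00.
K' ⊕ ipad = 5a 36 36 36 36; K' ⊕ opad = 30 5c 5c 5c 5c.
m1: inner = H(5a 36 36 36 36 2c d0) = 02 2e; tag = H(30 5c 5c 5c 5c 02 2e) = 01d0 ← matches
m2: inner = H(5a 36 36 36 36 aa a9) = 02 85; tag = H(30 5c 5c 5c 5c 02 85) = 0227
m3: inner = H(5a 36 36 36 36 55 07) = 01 8e; tag = H(30 5c 5c 5c 5c 01 8e) = 022f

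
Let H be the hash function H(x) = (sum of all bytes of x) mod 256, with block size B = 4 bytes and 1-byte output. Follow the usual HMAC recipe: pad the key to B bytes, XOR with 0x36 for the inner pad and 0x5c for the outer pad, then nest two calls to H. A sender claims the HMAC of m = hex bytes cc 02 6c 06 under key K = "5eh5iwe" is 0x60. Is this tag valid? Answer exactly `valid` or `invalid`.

Key "5eh5iwe" = 35 65 68 35 69 77 65 is 7 bytes > B = 4, so hash it first: H(key) = 7c, then zero-pad to 4 bytes: K' = 7c 00 00 00.
K' ⊕ ipad = 4a 36 36 36; K' ⊕ opad = 20 5c 5c 5c.
Inner hash: sum = 74+54+54+54+204+2+108+6 = 556; mod 256 = 44 → 2c.
Outer hash (recomputed tag): sum = 32+92+92+92+44 = 352; mod 256 = 96 → 60.
Recomputed tag = 60; claimed = 60 → match.

valid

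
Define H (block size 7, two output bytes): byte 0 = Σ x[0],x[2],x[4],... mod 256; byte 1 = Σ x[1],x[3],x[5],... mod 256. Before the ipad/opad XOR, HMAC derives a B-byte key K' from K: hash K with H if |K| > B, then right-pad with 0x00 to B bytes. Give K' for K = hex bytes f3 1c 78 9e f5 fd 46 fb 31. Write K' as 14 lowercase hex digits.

d7b20000000000

|K| = 9 > B = 7, so first hash the key.
H(K): even-index sum = 727 mod 256 = 215; odd-index sum = 690 mod 256 = 178 → d7 b2.
Zero-pad H(K) = d7 b2 to 7 bytes: K' = d7 b2 00 00 00 00 00.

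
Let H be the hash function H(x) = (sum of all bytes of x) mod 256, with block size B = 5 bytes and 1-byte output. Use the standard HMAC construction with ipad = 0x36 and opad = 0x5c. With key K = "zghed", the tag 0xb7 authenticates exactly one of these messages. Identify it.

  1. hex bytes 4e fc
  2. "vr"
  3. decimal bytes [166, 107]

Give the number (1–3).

3

Key "zghed" = 7a 67 68 65 64 is exactly B = 5 bytes: K' = 7a 67 68 65 64.
K' ⊕ ipad = 4c 51 5e 53 52; K' ⊕ opad = 26 3b 34 39 38.
m1: inner = H(4c 51 5e 53 52 4e fc) = ea; tag = H(26 3b 34 39 38 ea) = f0
m2: inner = H(4c 51 5e 53 52 76 72) = 88; tag = H(26 3b 34 39 38 88) = 8e
m3: inner = H(4c 51 5e 53 52 a6 6b) = b1; tag = H(26 3b 34 39 38 b1) = b7 ← matches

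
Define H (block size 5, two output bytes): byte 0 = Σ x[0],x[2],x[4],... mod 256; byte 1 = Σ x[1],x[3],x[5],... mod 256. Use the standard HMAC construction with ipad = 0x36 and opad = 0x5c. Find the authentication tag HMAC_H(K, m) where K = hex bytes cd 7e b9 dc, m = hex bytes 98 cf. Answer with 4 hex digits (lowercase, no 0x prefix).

9c31

Key hex bytes cd 7e b9 dc is 4 bytes ≤ B = 5; zero-pad to 5 bytes: K' = cd 7e b9 dc 00.
K' ⊕ ipad = fb 48 8f ea 36.  K' ⊕ opad = 91 22 e5 80 5c.
Inner input = (K'⊕ipad) ∥ m = fb 48 8f ea 36 ∥ 98 cf.
Inner hash: even-index sum = 655 mod 256 = 143; odd-index sum = 458 mod 256 = 202 → 8f ca.
Outer input = (K'⊕opad) ∥ inner = 91 22 e5 80 5c ∥ 8f ca.
Outer hash (tag): even-index sum = 668 mod 256 = 156; odd-index sum = 305 mod 256 = 49 → 9c 31.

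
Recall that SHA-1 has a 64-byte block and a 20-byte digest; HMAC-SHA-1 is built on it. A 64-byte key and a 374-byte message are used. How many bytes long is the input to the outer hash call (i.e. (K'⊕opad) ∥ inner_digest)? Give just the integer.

84

Key is 64 ≤ 64 bytes, zero-padded: |K'| = 64.
Outer input = (K'⊕opad) ∥ H(inner) → 64 + 20 = 84 bytes.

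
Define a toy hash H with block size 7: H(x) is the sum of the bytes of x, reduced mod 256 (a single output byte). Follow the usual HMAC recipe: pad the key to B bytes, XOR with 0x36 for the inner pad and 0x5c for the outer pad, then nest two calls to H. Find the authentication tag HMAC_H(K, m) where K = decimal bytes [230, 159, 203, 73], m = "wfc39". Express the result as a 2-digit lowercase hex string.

Key decimal bytes [230, 159, 203, 73] = e6 9f cb 49 is 4 bytes ≤ B = 7; zero-pad to 7 bytes: K' = e6 9f cb 49 00 00 00.
K' ⊕ ipad = d0 a9 fd 7f 36 36 36.  K' ⊕ opad = ba c3 97 15 5c 5c 5c.
Inner input = (K'⊕ipad) ∥ m = d0 a9 fd 7f 36 36 36 ∥ 77 66 63 33 39.
Inner hash: sum = 208+169+253+127+54+54+54+119+102+99+51+57 = 1347; mod 256 = 67 → 43.
Outer input = (K'⊕opad) ∥ inner = ba c3 97 15 5c 5c 5c ∥ 43.
Outer hash (tag): sum = 186+195+151+21+92+92+92+67 = 896; mod 256 = 128 → 80.

80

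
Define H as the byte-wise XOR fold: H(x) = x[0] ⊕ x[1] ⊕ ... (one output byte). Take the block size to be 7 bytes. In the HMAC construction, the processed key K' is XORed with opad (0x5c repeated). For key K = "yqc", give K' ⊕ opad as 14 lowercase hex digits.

252d3f5c5c5c5c

Key "yqc" = 79 71 63 is 3 bytes ≤ B = 7; zero-pad to 7 bytes: K' = 79 71 63 00 00 00 00.
XOR each byte with 0x5c: 79⊕5c=25, 71⊕5c=2d, 63⊕5c=3f, 00⊕5c=5c, 00⊕5c=5c, 00⊕5c=5c, 00⊕5c=5c.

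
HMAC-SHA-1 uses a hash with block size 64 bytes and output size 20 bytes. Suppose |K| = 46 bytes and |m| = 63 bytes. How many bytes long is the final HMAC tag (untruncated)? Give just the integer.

The tag is one SHA-1 digest: 20 bytes.

20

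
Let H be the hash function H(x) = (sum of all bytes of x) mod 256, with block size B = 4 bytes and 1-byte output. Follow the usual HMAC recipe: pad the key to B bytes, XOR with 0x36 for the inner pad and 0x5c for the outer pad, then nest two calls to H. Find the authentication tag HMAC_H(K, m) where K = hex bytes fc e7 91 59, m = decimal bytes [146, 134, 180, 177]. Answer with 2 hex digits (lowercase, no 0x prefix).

Key hex bytes fc e7 91 59 is exactly B = 4 bytes: K' = fc e7 91 59.
K' ⊕ ipad = ca d1 a7 6f.  K' ⊕ opad = a0 bb cd 05.
Inner input = (K'⊕ipad) ∥ m = ca d1 a7 6f ∥ 92 86 b4 b1.
Inner hash: sum = 202+209+167+111+146+134+180+177 = 1326; mod 256 = 46 → 2e.
Outer input = (K'⊕opad) ∥ inner = a0 bb cd 05 ∥ 2e.
Outer hash (tag): sum = 160+187+205+5+46 = 603; mod 256 = 91 → 5b.

5b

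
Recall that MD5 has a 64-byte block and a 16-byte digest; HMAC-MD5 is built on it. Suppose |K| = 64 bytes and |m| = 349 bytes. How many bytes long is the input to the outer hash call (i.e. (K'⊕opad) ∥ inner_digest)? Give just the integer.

80

Key is 64 ≤ 64 bytes, zero-padded: |K'| = 64.
Outer input = (K'⊕opad) ∥ H(inner) → 64 + 16 = 80 bytes.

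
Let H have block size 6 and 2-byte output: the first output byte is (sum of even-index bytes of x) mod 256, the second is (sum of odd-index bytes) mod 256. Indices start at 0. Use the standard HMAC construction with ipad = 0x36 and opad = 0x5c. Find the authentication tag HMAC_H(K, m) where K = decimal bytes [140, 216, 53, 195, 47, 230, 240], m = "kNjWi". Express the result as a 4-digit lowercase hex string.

f45d

Key decimal bytes [140, 216, 53, 195, 47, 230, 240] = 8c d8 35 c3 2f e6 f0 is 7 bytes > B = 6, so hash it first: H(key) = e0 81, then zero-pad to 6 bytes: K' = e0 81 00 00 00 00.
K' ⊕ ipad = d6 b7 36 36 36 36.  K' ⊕ opad = bc dd 5c 5c 5c 5c.
Inner input = (K'⊕ipad) ∥ m = d6 b7 36 36 36 36 ∥ 6b 4e 6a 57 69.
Inner hash: even-index sum = 640 mod 256 = 128; odd-index sum = 456 mod 256 = 200 → 80 c8.
Outer input = (K'⊕opad) ∥ inner = bc dd 5c 5c 5c 5c ∥ 80 c8.
Outer hash (tag): even-index sum = 500 mod 256 = 244; odd-index sum = 605 mod 256 = 93 → f4 5d.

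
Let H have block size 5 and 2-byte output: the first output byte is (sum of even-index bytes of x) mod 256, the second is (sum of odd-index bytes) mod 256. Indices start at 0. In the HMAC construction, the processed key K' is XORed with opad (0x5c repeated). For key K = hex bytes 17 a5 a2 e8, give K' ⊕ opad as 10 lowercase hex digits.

Key hex bytes 17 a5 a2 e8 is 4 bytes ≤ B = 5; zero-pad to 5 bytes: K' = 17 a5 a2 e8 00.
XOR each byte with 0x5c: 17⊕5c=4b, a5⊕5c=f9, a2⊕5c=fe, e8⊕5c=b4, 00⊕5c=5c.

4bf9feb45c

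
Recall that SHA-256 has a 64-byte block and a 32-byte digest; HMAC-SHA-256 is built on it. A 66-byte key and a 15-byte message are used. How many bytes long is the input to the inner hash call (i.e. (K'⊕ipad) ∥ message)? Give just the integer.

79

Key is 66 > 64 bytes, so it is hashed to 32 bytes then zero-padded to 64: |K'| = 64.
Inner input = (K'⊕ipad) ∥ m → 64 + 15 = 79 bytes.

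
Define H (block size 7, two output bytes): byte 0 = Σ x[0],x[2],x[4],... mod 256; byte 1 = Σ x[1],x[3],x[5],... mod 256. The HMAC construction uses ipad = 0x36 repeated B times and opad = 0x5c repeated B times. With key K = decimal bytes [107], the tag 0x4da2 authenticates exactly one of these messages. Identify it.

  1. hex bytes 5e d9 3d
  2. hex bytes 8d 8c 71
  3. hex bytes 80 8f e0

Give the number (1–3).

Key decimal bytes [107] = 6b is 1 byte ≤ B = 7; zero-pad to 7 bytes: K' = 6b 00 00 00 00 00 00.
K' ⊕ ipad = 5d 36 36 36 36 36 36; K' ⊕ opad = 37 5c 5c 5c 5c 5c 5c.
m1: inner = H(5d 36 36 36 36 36 36 5e d9 3d) = d8 3d; tag = H(37 5c 5c 5c 5c 5c 5c d8 3d) = 88ec
m2: inner = H(5d 36 36 36 36 36 36 8d 8c 71) = 8b a0; tag = H(37 5c 5c 5c 5c 5c 5c 8b a0) = eb9f
m3: inner = H(5d 36 36 36 36 36 36 80 8f e0) = 8e 02; tag = H(37 5c 5c 5c 5c 5c 5c 8e 02) = 4da2 ← matches

3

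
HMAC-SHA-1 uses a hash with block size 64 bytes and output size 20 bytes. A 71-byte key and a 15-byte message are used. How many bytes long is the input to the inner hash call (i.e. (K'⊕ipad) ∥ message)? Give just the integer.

79

Key is 71 > 64 bytes, so it is hashed to 20 bytes then zero-padded to 64: |K'| = 64.
Inner input = (K'⊕ipad) ∥ m → 64 + 15 = 79 bytes.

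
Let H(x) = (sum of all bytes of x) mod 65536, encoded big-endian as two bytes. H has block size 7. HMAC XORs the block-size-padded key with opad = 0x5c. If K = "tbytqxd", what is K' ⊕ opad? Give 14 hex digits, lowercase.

283e25282d2438

Key "tbytqxd" = 74 62 79 74 71 78 64 is exactly B = 7 bytes: K' = 74 62 79 74 71 78 64.
XOR each byte with 0x5c: 74⊕5c=28, 62⊕5c=3e, 79⊕5c=25, 74⊕5c=28, 71⊕5c=2d, 78⊕5c=24, 64⊕5c=38.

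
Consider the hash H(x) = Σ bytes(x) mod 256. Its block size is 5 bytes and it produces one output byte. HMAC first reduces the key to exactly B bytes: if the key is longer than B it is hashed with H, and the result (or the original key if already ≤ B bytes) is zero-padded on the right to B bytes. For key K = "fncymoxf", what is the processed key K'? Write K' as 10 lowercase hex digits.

6a00000000

|K| = 8 > B = 5, so first hash the key.
H(K): sum = 102+110+99+121+109+111+120+102 = 874; mod 256 = 106 → 6a.
Zero-pad H(K) = 6a to 5 bytes: K' = 6a 00 00 00 00.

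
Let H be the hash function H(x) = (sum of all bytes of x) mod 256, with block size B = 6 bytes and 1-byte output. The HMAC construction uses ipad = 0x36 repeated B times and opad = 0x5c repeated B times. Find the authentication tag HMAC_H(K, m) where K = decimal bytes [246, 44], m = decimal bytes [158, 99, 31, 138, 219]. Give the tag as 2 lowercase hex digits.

c1

Key decimal bytes [246, 44] = f6 2c is 2 bytes ≤ B = 6; zero-pad to 6 bytes: K' = f6 2c 00 00 00 00.
K' ⊕ ipad = c0 1a 36 36 36 36.  K' ⊕ opad = aa 70 5c 5c 5c 5c.
Inner input = (K'⊕ipad) ∥ m = c0 1a 36 36 36 36 ∥ 9e 63 1f 8a db.
Inner hash: sum = 192+26+54+54+54+54+158+99+31+138+219 = 1079; mod 256 = 55 → 37.
Outer input = (K'⊕opad) ∥ inner = aa 70 5c 5c 5c 5c ∥ 37.
Outer hash (tag): sum = 170+112+92+92+92+92+55 = 705; mod 256 = 193 → c1.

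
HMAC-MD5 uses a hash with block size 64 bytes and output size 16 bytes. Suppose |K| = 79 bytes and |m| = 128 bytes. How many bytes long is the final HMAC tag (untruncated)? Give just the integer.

The tag is one MD5 digest: 16 bytes.

16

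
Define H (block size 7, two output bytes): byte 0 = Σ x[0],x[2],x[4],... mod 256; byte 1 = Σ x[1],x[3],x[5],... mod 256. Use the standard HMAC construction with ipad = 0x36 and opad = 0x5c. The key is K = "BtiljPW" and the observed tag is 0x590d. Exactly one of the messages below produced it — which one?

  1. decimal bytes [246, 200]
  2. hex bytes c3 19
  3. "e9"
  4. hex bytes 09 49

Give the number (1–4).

2

Key "BtiljPW" = 42 74 69 6c 6a 50 57 is exactly B = 7 bytes: K' = 42 74 69 6c 6a 50 57.
K' ⊕ ipad = 74 42 5f 5a 5c 66 61; K' ⊕ opad = 1e 28 35 30 36 0c 0b.
m1: inner = H(74 42 5f 5a 5c 66 61 f6 c8) = 58 f8; tag = H(1e 28 35 30 36 0c 0b 58 f8) = 8cbc
m2: inner = H(74 42 5f 5a 5c 66 61 c3 19) = a9 c5; tag = H(1e 28 35 30 36 0c 0b a9 c5) = 590d ← matches
m3: inner = H(74 42 5f 5a 5c 66 61 65 39) = c9 67; tag = H(1e 28 35 30 36 0c 0b c9 67) = fb2d
m4: inner = H(74 42 5f 5a 5c 66 61 09 49) = d9 0b; tag = H(1e 28 35 30 36 0c 0b d9 0b) = 9f3d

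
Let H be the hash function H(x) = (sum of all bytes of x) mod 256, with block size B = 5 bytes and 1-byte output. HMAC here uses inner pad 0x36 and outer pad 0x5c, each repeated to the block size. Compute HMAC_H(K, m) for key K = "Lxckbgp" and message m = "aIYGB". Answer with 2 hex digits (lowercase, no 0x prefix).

Key "Lxckbgp" = 4c 78 63 6b 62 67 70 is 7 bytes > B = 5, so hash it first: H(key) = cb, then zero-pad to 5 bytes: K' = cb 00 00 00 00.
K' ⊕ ipad = fd 36 36 36 36.  K' ⊕ opad = 97 5c 5c 5c 5c.
Inner input = (K'⊕ipad) ∥ m = fd 36 36 36 36 ∥ 61 49 59 47 42.
Inner hash: sum = 253+54+54+54+54+97+73+89+71+66 = 865; mod 256 = 97 → 61.
Outer input = (K'⊕opad) ∥ inner = 97 5c 5c 5c 5c ∥ 61.
Outer hash (tag): sum = 151+92+92+92+92+97 = 616; mod 256 = 104 → 68.

68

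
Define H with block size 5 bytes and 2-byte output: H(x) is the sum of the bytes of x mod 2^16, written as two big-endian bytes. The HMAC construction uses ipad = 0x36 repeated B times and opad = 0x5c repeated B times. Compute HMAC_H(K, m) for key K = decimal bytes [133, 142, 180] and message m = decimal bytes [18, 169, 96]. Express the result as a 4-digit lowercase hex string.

03c2

Key decimal bytes [133, 142, 180] = 85 8e b4 is 3 bytes ≤ B = 5; zero-pad to 5 bytes: K' = 85 8e b4 00 00.
K' ⊕ ipad = b3 b8 82 36 36.  K' ⊕ opad = d9 d2 e8 5c 5c.
Inner input = (K'⊕ipad) ∥ m = b3 b8 82 36 36 ∥ 12 a9 60.
Inner hash: sum = 179+184+130+54+54+18+169+96 = 884 → 03 74.
Outer input = (K'⊕opad) ∥ inner = d9 d2 e8 5c 5c ∥ 03 74.
Outer hash (tag): sum = 217+210+232+92+92+3+116 = 962 → 03 c2.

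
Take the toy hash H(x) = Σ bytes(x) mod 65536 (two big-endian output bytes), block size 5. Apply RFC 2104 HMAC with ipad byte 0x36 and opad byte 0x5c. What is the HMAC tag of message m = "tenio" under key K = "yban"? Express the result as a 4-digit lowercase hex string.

01d8

Key "yban" = 79 62 61 6e is 4 bytes ≤ B = 5; zero-pad to 5 bytes: K' = 79 62 61 6e 00.
K' ⊕ ipad = 4f 54 57 58 36.  K' ⊕ opad = 25 3e 3d 32 5c.
Inner input = (K'⊕ipad) ∥ m = 4f 54 57 58 36 ∥ 74 65 6e 69 6f.
Inner hash: sum = 79+84+87+88+54+116+101+110+105+111 = 935 → 03 a7.
Outer input = (K'⊕opad) ∥ inner = 25 3e 3d 32 5c ∥ 03 a7.
Outer hash (tag): sum = 37+62+61+50+92+3+167 = 472 → 01 d8.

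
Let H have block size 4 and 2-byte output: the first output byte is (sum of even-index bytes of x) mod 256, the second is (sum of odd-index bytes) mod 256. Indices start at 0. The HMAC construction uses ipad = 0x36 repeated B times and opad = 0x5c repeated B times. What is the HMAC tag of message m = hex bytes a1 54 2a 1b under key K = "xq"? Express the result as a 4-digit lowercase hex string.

cf75

Key "xq" = 78 71 is 2 bytes ≤ B = 4; zero-pad to 4 bytes: K' = 78 71 00 00.
K' ⊕ ipad = 4e 47 36 36.  K' ⊕ opad = 24 2d 5c 5c.
Inner input = (K'⊕ipad) ∥ m = 4e 47 36 36 ∥ a1 54 2a 1b.
Inner hash: even-index sum = 335 mod 256 = 79; odd-index sum = 236 mod 256 = 236 → 4f ec.
Outer input = (K'⊕opad) ∥ inner = 24 2d 5c 5c ∥ 4f ec.
Outer hash (tag): even-index sum = 207 mod 256 = 207; odd-index sum = 373 mod 256 = 117 → cf 75.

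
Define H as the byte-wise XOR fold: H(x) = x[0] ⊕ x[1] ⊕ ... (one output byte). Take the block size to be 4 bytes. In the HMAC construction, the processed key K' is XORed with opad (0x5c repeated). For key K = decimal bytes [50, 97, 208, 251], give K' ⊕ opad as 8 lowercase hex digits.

Key decimal bytes [50, 97, 208, 251] = 32 61 d0 fb is exactly B = 4 bytes: K' = 32 61 d0 fb.
XOR each byte with 0x5c: 32⊕5c=6e, 61⊕5c=3d, d0⊕5c=8c, fb⊕5c=a7.

6e3d8ca7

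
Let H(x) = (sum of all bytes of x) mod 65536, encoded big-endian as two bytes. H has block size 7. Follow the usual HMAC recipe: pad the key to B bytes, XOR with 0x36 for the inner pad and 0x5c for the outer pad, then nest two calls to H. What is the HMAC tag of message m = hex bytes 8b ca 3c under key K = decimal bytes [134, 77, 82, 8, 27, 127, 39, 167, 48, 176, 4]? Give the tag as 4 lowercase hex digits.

0276

Key decimal bytes [134, 77, 82, 8, 27, 127, 39, 167, 48, 176, 4] = 86 4d 52 08 1b 7f 27 a7 30 b0 04 is 11 bytes > B = 7, so hash it first: H(key) = 03 79, then zero-pad to 7 bytes: K' = 03 79 00 00 00 00 00.
K' ⊕ ipad = 35 4f 36 36 36 36 36.  K' ⊕ opad = 5f 25 5c 5c 5c 5c 5c.
Inner input = (K'⊕ipad) ∥ m = 35 4f 36 36 36 36 36 ∥ 8b ca 3c.
Inner hash: sum = 53+79+54+54+54+54+54+139+202+60 = 803 → 03 23.
Outer input = (K'⊕opad) ∥ inner = 5f 25 5c 5c 5c 5c 5c ∥ 03 23.
Outer hash (tag): sum = 95+37+92+92+92+92+92+3+35 = 630 → 02 76.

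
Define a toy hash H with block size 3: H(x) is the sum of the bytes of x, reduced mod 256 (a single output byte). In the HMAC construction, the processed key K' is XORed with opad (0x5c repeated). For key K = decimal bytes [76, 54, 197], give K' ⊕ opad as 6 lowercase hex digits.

106a99

Key decimal bytes [76, 54, 197] = 4c 36 c5 is exactly B = 3 bytes: K' = 4c 36 c5.
XOR each byte with 0x5c: 4c⊕5c=10, 36⊕5c=6a, c5⊕5c=99.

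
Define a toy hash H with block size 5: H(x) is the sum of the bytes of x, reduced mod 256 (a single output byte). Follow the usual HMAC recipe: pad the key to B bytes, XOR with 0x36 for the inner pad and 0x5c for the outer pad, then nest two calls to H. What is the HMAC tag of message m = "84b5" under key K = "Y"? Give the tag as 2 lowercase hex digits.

bf

Key "Y" = 59 is 1 byte ≤ B = 5; zero-pad to 5 bytes: K' = 59 00 00 00 00.
K' ⊕ ipad = 6f 36 36 36 36.  K' ⊕ opad = 05 5c 5c 5c 5c.
Inner input = (K'⊕ipad) ∥ m = 6f 36 36 36 36 ∥ 38 34 62 35.
Inner hash: sum = 111+54+54+54+54+56+52+98+53 = 586; mod 256 = 74 → 4a.
Outer input = (K'⊕opad) ∥ inner = 05 5c 5c 5c 5c ∥ 4a.
Outer hash (tag): sum = 5+92+92+92+92+74 = 447; mod 256 = 191 → bf.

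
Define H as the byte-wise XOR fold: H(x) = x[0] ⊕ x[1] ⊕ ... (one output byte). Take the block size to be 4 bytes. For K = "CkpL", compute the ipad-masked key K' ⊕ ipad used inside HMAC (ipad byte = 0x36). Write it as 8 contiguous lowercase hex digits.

755d467a

Key "CkpL" = 43 6b 70 4c is exactly B = 4 bytes: K' = 43 6b 70 4c.
XOR each byte with 0x36: 43⊕36=75, 6b⊕36=5d, 70⊕36=46, 4c⊕36=7a.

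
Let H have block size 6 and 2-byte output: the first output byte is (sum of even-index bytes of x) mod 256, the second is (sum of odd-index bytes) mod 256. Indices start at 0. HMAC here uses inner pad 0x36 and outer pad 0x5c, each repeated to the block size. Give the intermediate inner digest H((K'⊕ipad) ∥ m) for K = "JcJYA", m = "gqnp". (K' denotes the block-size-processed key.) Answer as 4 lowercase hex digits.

Key "JcJYA" = 4a 63 4a 59 41 is 5 bytes ≤ B = 6; zero-pad to 6 bytes: K' = 4a 63 4a 59 41 00.
K' ⊕ ipad = 7c 55 7c 6f 77 36.
Inner input = 7c 55 7c 6f 77 36 ∥ 67 71 6e 70.
Inner hash: even-index sum = 580 mod 256 = 68; odd-index sum = 475 mod 256 = 219 → 44 db.

44db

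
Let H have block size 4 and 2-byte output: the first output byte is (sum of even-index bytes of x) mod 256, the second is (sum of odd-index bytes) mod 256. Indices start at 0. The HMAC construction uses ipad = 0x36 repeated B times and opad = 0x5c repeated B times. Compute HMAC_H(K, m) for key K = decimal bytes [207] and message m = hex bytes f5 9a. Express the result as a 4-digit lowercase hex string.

Key decimal bytes [207] = cf is 1 byte ≤ B = 4; zero-pad to 4 bytes: K' = cf 00 00 00.
K' ⊕ ipad = f9 36 36 36.  K' ⊕ opad = 93 5c 5c 5c.
Inner input = (K'⊕ipad) ∥ m = f9 36 36 36 ∥ f5 9a.
Inner hash: even-index sum = 548 mod 256 = 36; odd-index sum = 262 mod 256 = 6 → 24 06.
Outer input = (K'⊕opad) ∥ inner = 93 5c 5c 5c ∥ 24 06.
Outer hash (tag): even-index sum = 275 mod 256 = 19; odd-index sum = 190 mod 256 = 190 → 13 be.

13be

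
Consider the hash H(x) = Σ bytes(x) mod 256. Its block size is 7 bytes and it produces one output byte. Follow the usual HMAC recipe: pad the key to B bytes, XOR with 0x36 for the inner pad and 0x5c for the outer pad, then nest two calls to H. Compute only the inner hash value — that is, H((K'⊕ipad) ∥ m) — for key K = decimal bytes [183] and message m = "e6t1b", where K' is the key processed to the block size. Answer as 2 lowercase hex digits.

Key decimal bytes [183] = b7 is 1 byte ≤ B = 7; zero-pad to 7 bytes: K' = b7 00 00 00 00 00 00.
K' ⊕ ipad = 81 36 36 36 36 36 36.
Inner input = 81 36 36 36 36 36 36 ∥ 65 36 74 31 62.
Inner hash: sum = 129+54+54+54+54+54+54+101+54+116+49+98 = 871; mod 256 = 103 → 67.

67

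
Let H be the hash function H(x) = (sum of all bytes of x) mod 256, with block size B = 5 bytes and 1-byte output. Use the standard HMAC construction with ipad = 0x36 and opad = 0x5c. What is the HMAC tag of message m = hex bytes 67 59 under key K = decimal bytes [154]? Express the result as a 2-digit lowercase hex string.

Key decimal bytes [154] = 9a is 1 byte ≤ B = 5; zero-pad to 5 bytes: K' = 9a 00 00 00 00.
K' ⊕ ipad = ac 36 36 36 36.  K' ⊕ opad = c6 5c 5c 5c 5c.
Inner input = (K'⊕ipad) ∥ m = ac 36 36 36 36 ∥ 67 59.
Inner hash: sum = 172+54+54+54+54+103+89 = 580; mod 256 = 68 → 44.
Outer input = (K'⊕opad) ∥ inner = c6 5c 5c 5c 5c ∥ 44.
Outer hash (tag): sum = 198+92+92+92+92+68 = 634; mod 256 = 122 → 7a.

7a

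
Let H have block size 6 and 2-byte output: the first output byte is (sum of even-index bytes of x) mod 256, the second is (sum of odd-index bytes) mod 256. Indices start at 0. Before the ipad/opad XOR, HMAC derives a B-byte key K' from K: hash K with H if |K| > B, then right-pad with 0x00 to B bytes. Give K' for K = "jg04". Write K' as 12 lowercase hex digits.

6a6730340000

Key "jg04" = 6a 67 30 34 is 4 bytes ≤ B = 6; zero-pad to 6 bytes: K' = 6a 67 30 34 00 00.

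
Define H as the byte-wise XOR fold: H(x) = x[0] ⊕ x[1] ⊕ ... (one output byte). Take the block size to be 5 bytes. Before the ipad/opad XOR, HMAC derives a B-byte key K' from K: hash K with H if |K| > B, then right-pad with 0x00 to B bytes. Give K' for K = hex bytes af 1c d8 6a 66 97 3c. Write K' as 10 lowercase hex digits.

|K| = 7 > B = 5, so first hash the key.
H(K): XOR af⊕1c⊕d8⊕6a⊕66⊕97⊕3c = cc.
Zero-pad H(K) = cc to 5 bytes: K' = cc 00 00 00 00.

cc00000000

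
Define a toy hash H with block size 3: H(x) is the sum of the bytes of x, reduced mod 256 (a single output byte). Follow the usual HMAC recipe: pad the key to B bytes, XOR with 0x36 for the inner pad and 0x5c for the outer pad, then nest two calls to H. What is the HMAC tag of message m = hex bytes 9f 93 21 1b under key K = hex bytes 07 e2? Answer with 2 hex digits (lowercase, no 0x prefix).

Key hex bytes 07 e2 is 2 bytes ≤ B = 3; zero-pad to 3 bytes: K' = 07 e2 00.
K' ⊕ ipad = 31 d4 36.  K' ⊕ opad = 5b be 5c.
Inner input = (K'⊕ipad) ∥ m = 31 d4 36 ∥ 9f 93 21 1b.
Inner hash: sum = 49+212+54+159+147+33+27 = 681; mod 256 = 169 → a9.
Outer input = (K'⊕opad) ∥ inner = 5b be 5c ∥ a9.
Outer hash (tag): sum = 91+190+92+169 = 542; mod 256 = 30 → 1e.

1e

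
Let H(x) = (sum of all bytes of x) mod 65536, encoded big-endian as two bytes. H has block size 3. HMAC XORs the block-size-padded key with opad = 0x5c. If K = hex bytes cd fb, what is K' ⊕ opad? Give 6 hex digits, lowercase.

Key hex bytes cd fb is 2 bytes ≤ B = 3; zero-pad to 3 bytes: K' = cd fb 00.
XOR each byte with 0x5c: cd⊕5c=91, fb⊕5c=a7, 00⊕5c=5c.

91a75c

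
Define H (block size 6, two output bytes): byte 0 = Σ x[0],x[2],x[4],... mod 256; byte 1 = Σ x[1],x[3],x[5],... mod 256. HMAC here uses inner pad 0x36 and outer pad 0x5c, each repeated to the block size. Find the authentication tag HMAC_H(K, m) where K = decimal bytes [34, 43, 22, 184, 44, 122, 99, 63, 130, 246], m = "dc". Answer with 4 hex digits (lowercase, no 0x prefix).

1cf9

Key decimal bytes [34, 43, 22, 184, 44, 122, 99, 63, 130, 246] = 22 2b 16 b8 2c 7a 63 3f 82 f6 is 10 bytes > B = 6, so hash it first: H(key) = 49 92, then zero-pad to 6 bytes: K' = 49 92 00 00 00 00.
K' ⊕ ipad = 7f a4 36 36 36 36.  K' ⊕ opad = 15 ce 5c 5c 5c 5c.
Inner input = (K'⊕ipad) ∥ m = 7f a4 36 36 36 36 ∥ 64 63.
Inner hash: even-index sum = 335 mod 256 = 79; odd-index sum = 371 mod 256 = 115 → 4f 73.
Outer input = (K'⊕opad) ∥ inner = 15 ce 5c 5c 5c 5c ∥ 4f 73.
Outer hash (tag): even-index sum = 284 mod 256 = 28; odd-index sum = 505 mod 256 = 249 → 1c f9.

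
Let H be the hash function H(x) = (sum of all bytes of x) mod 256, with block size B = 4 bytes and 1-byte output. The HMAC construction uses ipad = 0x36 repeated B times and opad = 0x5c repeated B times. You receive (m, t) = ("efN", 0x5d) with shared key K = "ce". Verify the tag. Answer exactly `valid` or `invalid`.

valid

Key "ce" = 63 65 is 2 bytes ≤ B = 4; zero-pad to 4 bytes: K' = 63 65 00 00.
K' ⊕ ipad = 55 53 36 36; K' ⊕ opad = 3f 39 5c 5c.
Inner hash: sum = 85+83+54+54+101+102+78 = 557; mod 256 = 45 → 2d.
Outer hash (recomputed tag): sum = 63+57+92+92+45 = 349; mod 256 = 93 → 5d.
Recomputed tag = 5d; claimed = 5d → match.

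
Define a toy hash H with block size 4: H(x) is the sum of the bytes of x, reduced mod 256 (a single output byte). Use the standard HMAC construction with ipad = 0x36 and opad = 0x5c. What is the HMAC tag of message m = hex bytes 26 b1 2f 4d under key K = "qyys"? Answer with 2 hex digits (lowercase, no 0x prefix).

Key "qyys" = 71 79 79 73 is exactly B = 4 bytes: K' = 71 79 79 73.
K' ⊕ ipad = 47 4f 4f 45.  K' ⊕ opad = 2d 25 25 2f.
Inner input = (K'⊕ipad) ∥ m = 47 4f 4f 45 ∥ 26 b1 2f 4d.
Inner hash: sum = 71+79+79+69+38+177+47+77 = 637; mod 256 = 125 → 7d.
Outer input = (K'⊕opad) ∥ inner = 2d 25 25 2f ∥ 7d.
Outer hash (tag): sum = 45+37+37+47+125 = 291; mod 256 = 35 → 23.

23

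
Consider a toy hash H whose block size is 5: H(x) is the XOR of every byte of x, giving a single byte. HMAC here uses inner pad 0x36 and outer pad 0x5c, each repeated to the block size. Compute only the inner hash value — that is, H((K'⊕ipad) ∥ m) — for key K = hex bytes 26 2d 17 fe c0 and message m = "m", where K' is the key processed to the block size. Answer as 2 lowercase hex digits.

79

Key hex bytes 26 2d 17 fe c0 is exactly B = 5 bytes: K' = 26 2d 17 fe c0.
K' ⊕ ipad = 10 1b 21 c8 f6.
Inner input = 10 1b 21 c8 f6 ∥ 6d.
Inner hash: XOR 10⊕1b⊕21⊕c8⊕f6⊕6d = 79.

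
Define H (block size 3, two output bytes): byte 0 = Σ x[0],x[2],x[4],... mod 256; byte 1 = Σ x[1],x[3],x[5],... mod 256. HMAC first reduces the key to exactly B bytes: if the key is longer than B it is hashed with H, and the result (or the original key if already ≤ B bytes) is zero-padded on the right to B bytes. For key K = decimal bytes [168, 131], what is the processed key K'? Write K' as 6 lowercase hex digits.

Key decimal bytes [168, 131] = a8 83 is 2 bytes ≤ B = 3; zero-pad to 3 bytes: K' = a8 83 00.

a88300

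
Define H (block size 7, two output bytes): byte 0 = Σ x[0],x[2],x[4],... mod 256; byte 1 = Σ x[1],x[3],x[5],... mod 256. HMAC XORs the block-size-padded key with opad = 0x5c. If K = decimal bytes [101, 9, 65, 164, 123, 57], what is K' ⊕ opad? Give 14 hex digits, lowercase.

39551df827655c

Key decimal bytes [101, 9, 65, 164, 123, 57] = 65 09 41 a4 7b 39 is 6 bytes ≤ B = 7; zero-pad to 7 bytes: K' = 65 09 41 a4 7b 39 00.
XOR each byte with 0x5c: 65⊕5c=39, 09⊕5c=55, 41⊕5c=1d, a4⊕5c=f8, 7b⊕5c=27, 39⊕5c=65, 00⊕5c=5c.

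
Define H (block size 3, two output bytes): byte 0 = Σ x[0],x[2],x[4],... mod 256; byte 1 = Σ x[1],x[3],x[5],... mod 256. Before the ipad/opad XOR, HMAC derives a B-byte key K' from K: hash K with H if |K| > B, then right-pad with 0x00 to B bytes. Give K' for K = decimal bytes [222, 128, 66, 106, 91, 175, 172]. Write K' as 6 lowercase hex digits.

279900

|K| = 7 > B = 3, so first hash the key.
H(K): even-index sum = 551 mod 256 = 39; odd-index sum = 409 mod 256 = 153 → 27 99.
Zero-pad H(K) = 27 99 to 3 bytes: K' = 27 99 00.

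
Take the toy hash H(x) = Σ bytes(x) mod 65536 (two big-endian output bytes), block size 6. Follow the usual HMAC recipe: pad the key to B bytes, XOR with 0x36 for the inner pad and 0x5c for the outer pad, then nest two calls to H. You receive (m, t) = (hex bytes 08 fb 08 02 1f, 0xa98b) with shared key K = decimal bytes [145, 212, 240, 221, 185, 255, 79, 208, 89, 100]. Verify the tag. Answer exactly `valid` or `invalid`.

Key decimal bytes [145, 212, 240, 221, 185, 255, 79, 208, 89, 100] = 91 d4 f0 dd b9 ff 4f d0 59 64 is 10 bytes > B = 6, so hash it first: H(key) = 06 c6, then zero-pad to 6 bytes: K' = 06 c6 00 00 00 00.
K' ⊕ ipad = 30 f0 36 36 36 36; K' ⊕ opad = 5a 9a 5c 5c 5c 5c.
Inner hash: sum = 48+240+54+54+54+54+8+251+8+2+31 = 804 → 03 24.
Outer hash (recomputed tag): sum = 90+154+92+92+92+92+3+36 = 651 → 02 8b.
Recomputed tag = 028b; claimed = a98b → mismatch.

invalid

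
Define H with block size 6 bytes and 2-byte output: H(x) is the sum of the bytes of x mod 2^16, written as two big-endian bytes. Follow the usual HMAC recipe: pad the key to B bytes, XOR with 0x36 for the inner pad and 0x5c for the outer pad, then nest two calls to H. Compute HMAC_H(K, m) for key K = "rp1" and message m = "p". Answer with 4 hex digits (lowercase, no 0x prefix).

Key "rp1" = 72 70 31 is 3 bytes ≤ B = 6; zero-pad to 6 bytes: K' = 72 70 31 00 00 00.
K' ⊕ ipad = 44 46 07 36 36 36.  K' ⊕ opad = 2e 2c 6d 5c 5c 5c.
Inner input = (K'⊕ipad) ∥ m = 44 46 07 36 36 36 ∥ 70.
Inner hash: sum = 68+70+7+54+54+54+112 = 419 → 01 a3.
Outer input = (K'⊕opad) ∥ inner = 2e 2c 6d 5c 5c 5c ∥ 01 a3.
Outer hash (tag): sum = 46+44+109+92+92+92+1+163 = 639 → 02 7f.

027f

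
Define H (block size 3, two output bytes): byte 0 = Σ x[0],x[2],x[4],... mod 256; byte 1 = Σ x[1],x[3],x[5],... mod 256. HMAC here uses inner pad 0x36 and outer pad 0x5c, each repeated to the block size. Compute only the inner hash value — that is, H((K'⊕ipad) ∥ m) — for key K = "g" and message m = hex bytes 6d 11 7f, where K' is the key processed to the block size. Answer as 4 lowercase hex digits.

9822

Key "g" = 67 is 1 byte ≤ B = 3; zero-pad to 3 bytes: K' = 67 00 00.
K' ⊕ ipad = 51 36 36.
Inner input = 51 36 36 ∥ 6d 11 7f.
Inner hash: even-index sum = 152 mod 256 = 152; odd-index sum = 290 mod 256 = 34 → 98 22.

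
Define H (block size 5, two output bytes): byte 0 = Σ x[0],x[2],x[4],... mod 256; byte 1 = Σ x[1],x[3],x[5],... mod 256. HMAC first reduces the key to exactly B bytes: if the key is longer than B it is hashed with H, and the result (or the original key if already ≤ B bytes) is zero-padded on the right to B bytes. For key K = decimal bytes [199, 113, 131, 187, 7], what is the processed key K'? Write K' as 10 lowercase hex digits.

Key decimal bytes [199, 113, 131, 187, 7] = c7 71 83 bb 07 is exactly B = 5 bytes: K' = c7 71 83 bb 07.

c77183bb07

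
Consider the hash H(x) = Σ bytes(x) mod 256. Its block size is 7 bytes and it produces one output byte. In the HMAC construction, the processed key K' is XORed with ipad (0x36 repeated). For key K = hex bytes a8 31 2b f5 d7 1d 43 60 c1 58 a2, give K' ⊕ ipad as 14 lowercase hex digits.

7d363636363636

Key hex bytes a8 31 2b f5 d7 1d 43 60 c1 58 a2 is 11 bytes > B = 7, so hash it first: H(key) = 4b, then zero-pad to 7 bytes: K' = 4b 00 00 00 00 00 00.
XOR each byte with 0x36: 4b⊕36=7d, 00⊕36=36, 00⊕36=36, 00⊕36=36, 00⊕36=36, 00⊕36=36, 00⊕36=36.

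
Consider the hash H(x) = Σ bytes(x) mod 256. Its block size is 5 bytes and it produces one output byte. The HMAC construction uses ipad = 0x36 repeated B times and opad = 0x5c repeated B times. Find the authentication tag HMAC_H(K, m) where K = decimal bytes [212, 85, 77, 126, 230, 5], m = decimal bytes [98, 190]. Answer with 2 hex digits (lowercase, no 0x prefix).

d4

Key decimal bytes [212, 85, 77, 126, 230, 5] = d4 55 4d 7e e6 05 is 6 bytes > B = 5, so hash it first: H(key) = df, then zero-pad to 5 bytes: K' = df 00 00 00 00.
K' ⊕ ipad = e9 36 36 36 36.  K' ⊕ opad = 83 5c 5c 5c 5c.
Inner input = (K'⊕ipad) ∥ m = e9 36 36 36 36 ∥ 62 be.
Inner hash: sum = 233+54+54+54+54+98+190 = 737; mod 256 = 225 → e1.
Outer input = (K'⊕opad) ∥ inner = 83 5c 5c 5c 5c ∥ e1.
Outer hash (tag): sum = 131+92+92+92+92+225 = 724; mod 256 = 212 → d4.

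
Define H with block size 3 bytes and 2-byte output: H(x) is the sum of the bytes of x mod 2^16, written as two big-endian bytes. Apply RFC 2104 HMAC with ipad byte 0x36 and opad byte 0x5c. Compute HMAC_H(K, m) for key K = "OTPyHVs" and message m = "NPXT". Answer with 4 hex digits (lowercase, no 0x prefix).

Key "OTPyHVs" = 4f 54 50 79 48 56 73 is 7 bytes > B = 3, so hash it first: H(key) = 02 7d, then zero-pad to 3 bytes: K' = 02 7d 00.
K' ⊕ ipad = 34 4b 36.  K' ⊕ opad = 5e 21 5c.
Inner input = (K'⊕ipad) ∥ m = 34 4b 36 ∥ 4e 50 58 54.
Inner hash: sum = 52+75+54+78+80+88+84 = 511 → 01 ff.
Outer input = (K'⊕opad) ∥ inner = 5e 21 5c ∥ 01 ff.
Outer hash (tag): sum = 94+33+92+1+255 = 475 → 01 db.

01db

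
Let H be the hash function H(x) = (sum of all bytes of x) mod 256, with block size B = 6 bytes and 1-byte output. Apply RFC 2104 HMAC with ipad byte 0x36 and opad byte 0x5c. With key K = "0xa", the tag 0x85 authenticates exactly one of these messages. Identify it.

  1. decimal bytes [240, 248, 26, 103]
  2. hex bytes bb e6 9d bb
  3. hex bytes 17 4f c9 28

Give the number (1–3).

Key "0xa" = 30 78 61 is 3 bytes ≤ B = 6; zero-pad to 6 bytes: K' = 30 78 61 00 00 00.
K' ⊕ ipad = 06 4e 57 36 36 36; K' ⊕ opad = 6c 24 3d 5c 5c 5c.
m1: inner = H(06 4e 57 36 36 36 f0 f8 1a 67) = b6; tag = H(6c 24 3d 5c 5c 5c b6) = 97
m2: inner = H(06 4e 57 36 36 36 bb e6 9d bb) = 46; tag = H(6c 24 3d 5c 5c 5c 46) = 27
m3: inner = H(06 4e 57 36 36 36 17 4f c9 28) = a4; tag = H(6c 24 3d 5c 5c 5c a4) = 85 ← matches

3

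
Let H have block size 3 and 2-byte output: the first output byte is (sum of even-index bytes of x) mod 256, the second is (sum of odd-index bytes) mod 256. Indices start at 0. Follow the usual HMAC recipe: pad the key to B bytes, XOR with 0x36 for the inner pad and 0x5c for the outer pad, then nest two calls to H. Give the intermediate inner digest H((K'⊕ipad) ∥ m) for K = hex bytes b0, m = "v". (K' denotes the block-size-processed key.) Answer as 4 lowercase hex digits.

Key hex bytes b0 is 1 byte ≤ B = 3; zero-pad to 3 bytes: K' = b0 00 00.
K' ⊕ ipad = 86 36 36.
Inner input = 86 36 36 ∥ 76.
Inner hash: even-index sum = 188 mod 256 = 188; odd-index sum = 172 mod 256 = 172 → bc ac.

bcac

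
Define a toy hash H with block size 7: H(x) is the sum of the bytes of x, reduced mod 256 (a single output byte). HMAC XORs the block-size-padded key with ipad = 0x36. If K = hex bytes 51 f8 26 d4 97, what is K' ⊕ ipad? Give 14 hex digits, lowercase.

Key hex bytes 51 f8 26 d4 97 is 5 bytes ≤ B = 7; zero-pad to 7 bytes: K' = 51 f8 26 d4 97 00 00.
XOR each byte with 0x36: 51⊕36=67, f8⊕36=ce, 26⊕36=10, d4⊕36=e2, 97⊕36=a1, 00⊕36=36, 00⊕36=36.

67ce10e2a13636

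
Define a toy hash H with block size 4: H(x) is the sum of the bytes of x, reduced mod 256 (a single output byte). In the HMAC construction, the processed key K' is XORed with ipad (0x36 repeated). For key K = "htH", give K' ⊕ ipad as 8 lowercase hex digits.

5e427e36

Key "htH" = 68 74 48 is 3 bytes ≤ B = 4; zero-pad to 4 bytes: K' = 68 74 48 00.
XOR each byte with 0x36: 68⊕36=5e, 74⊕36=42, 48⊕36=7e, 00⊕36=36.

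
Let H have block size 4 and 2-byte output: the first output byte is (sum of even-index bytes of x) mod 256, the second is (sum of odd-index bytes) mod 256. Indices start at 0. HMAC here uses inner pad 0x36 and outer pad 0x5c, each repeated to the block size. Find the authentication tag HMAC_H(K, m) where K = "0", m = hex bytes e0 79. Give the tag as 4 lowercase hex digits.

Key "0" = 30 is 1 byte ≤ B = 4; zero-pad to 4 bytes: K' = 30 00 00 00.
K' ⊕ ipad = 06 36 36 36.  K' ⊕ opad = 6c 5c 5c 5c.
Inner input = (K'⊕ipad) ∥ m = 06 36 36 36 ∥ e0 79.
Inner hash: even-index sum = 284 mod 256 = 28; odd-index sum = 229 mod 256 = 229 → 1c e5.
Outer input = (K'⊕opad) ∥ inner = 6c 5c 5c 5c ∥ 1c e5.
Outer hash (tag): even-index sum = 228 mod 256 = 228; odd-index sum = 413 mod 256 = 157 → e4 9d.

e49d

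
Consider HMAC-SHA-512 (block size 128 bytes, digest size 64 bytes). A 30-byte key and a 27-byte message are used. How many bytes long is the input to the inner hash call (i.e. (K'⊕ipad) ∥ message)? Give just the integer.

155

Key is 30 ≤ 128 bytes, zero-padded: |K'| = 128.
Inner input = (K'⊕ipad) ∥ m → 128 + 27 = 155 bytes.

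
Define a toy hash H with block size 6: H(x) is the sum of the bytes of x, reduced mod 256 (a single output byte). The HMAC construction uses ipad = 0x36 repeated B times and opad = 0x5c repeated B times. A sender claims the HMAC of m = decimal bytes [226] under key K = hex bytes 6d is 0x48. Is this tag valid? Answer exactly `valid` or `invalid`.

Key hex bytes 6d is 1 byte ≤ B = 6; zero-pad to 6 bytes: K' = 6d 00 00 00 00 00.
K' ⊕ ipad = 5b 36 36 36 36 36; K' ⊕ opad = 31 5c 5c 5c 5c 5c.
Inner hash: sum = 91+54+54+54+54+54+226 = 587; mod 256 = 75 → 4b.
Outer hash (recomputed tag): sum = 49+92+92+92+92+92+75 = 584; mod 256 = 72 → 48.
Recomputed tag = 48; claimed = 48 → match.

valid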